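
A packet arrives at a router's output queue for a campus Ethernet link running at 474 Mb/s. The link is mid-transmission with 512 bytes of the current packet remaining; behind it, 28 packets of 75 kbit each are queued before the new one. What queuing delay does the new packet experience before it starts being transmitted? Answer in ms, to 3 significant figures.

4.44 ms

Each queued packet: L/R = 75000/474000000 = 0.158228 ms.
28 queued → 4.43038 ms.
Plus remaining 4096 bits of current packet: 0.00864135 ms.
Queuing delay = 4.44 ms.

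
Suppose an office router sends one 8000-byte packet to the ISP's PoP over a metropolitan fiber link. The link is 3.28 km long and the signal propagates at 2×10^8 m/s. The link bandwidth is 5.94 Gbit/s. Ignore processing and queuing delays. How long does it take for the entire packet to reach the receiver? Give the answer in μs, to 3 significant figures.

27.2 μs

L = 8000 × 8 = 64000 bits.
Transmission delay = L/R = 64000 / 5940000000 = 10.7744 μs.
Propagation delay = d/s = 3280 m / 200000000 m/s = 16.4 μs.
Total = 27.2 μs.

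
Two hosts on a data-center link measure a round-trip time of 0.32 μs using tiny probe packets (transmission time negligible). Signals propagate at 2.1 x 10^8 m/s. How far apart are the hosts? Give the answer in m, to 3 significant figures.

One-way propagation = RTT/2 = 0.16 μs.
d = s × t = 210000000 × 1.6e-07 = 33.6 m.

33.6 m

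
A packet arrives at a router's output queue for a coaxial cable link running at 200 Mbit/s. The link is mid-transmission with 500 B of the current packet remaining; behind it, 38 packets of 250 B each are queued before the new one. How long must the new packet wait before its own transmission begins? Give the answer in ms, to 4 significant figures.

0.4000 ms

Each queued packet: L/R = 2000/200000000 = 0.01 ms.
38 queued → 0.38 ms.
Plus remaining 4000 bits of current packet: 0.02 ms.
Queuing delay = 0.4000 ms.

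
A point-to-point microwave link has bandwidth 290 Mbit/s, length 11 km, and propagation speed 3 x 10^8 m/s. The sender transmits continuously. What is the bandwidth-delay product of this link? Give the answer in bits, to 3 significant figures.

Propagation delay = 11000 / 300000000 = 3.66667e-05 s.
BDP = R × t_prop = 290000000 × 3.66667e-05 = 10633.3 bits.

10600 bits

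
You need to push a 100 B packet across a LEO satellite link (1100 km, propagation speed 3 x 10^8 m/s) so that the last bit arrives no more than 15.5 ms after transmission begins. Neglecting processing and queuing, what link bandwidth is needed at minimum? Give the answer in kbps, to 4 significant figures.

67.61 kbps

L = 800 bits.
Propagation delay = 1100000 / 300000000 = 3.66667 ms.
Transmission budget = 15.5 − 3.66667 = 11.8333 ms.
R ≥ L / t_tx = 800 bits / 0.0118333 s = 67.61 kbps.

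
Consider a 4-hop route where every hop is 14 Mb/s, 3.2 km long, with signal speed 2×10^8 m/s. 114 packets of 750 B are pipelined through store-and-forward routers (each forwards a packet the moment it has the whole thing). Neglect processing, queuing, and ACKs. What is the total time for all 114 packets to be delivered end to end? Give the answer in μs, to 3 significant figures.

Per-hop transmission t_tx = L/R = 6000/14000000 = 428.571 μs.
Per-hop propagation t_prop = 3200/200000000 = 16 μs.
Pipeline fill: first packet needs 4·t_tx to clear all hops; remaining 113 packets each add one t_tx.
Total = (4+114-1)·t_tx + 4·t_prop = 117·428.571 + 4·16 = 50200 μs.

50200 μs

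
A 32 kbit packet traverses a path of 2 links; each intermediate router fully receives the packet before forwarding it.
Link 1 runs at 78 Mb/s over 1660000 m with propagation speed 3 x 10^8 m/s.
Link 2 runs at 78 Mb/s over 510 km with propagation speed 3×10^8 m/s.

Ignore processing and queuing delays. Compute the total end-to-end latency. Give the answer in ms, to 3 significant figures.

L = 32000 bits.
Transmission delay per hop = L/R = 32000/78000000 = 0.410256 ms; 2 hops → 0.820513 ms.
Propagation delays (d/s per hop): 5.53333, 1.7 ms; sum = 7.23333 ms.
End-to-end = 8.05 ms.

8.05 ms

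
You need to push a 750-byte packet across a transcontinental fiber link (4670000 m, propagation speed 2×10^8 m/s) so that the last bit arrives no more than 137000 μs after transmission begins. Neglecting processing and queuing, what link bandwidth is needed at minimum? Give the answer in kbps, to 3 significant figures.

52.8 kbps

L = 6000 bits.
Propagation delay = 4670000 / 200000000 = 23350 μs.
Transmission budget = 137000 − 23350 = 113650 μs.
R ≥ L / t_tx = 6000 bits / 0.11365 s = 52.8 kbps.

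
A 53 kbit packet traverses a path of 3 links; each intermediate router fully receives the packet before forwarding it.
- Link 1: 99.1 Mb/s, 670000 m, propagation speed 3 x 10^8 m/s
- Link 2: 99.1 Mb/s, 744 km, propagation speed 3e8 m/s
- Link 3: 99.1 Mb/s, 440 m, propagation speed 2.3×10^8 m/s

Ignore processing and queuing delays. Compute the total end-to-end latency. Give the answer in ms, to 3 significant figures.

6.32 ms

L = 53000 bits.
Transmission delay per hop = L/R = 53000/99100000 = 0.534813 ms; 3 hops → 1.60444 ms.
Propagation delays (d/s per hop): 2.23333, 2.48, 0.00191304 ms; sum = 4.71525 ms.
End-to-end = 6.32 ms.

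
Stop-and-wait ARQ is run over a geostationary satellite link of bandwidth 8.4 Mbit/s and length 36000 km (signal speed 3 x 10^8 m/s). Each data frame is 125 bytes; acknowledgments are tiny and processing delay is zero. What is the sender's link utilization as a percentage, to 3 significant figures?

0.0496 %

t_tx = L/R = 1000/8400000 = 0.000119048 s.
t_prop = 36000000/300000000 = 0.12 s; RTT = 0.24 s.
Cycle = t_tx + RTT = 0.240119 s.
Utilization = t_tx / cycle = 0.000119048/0.240119 = 0.0496 %.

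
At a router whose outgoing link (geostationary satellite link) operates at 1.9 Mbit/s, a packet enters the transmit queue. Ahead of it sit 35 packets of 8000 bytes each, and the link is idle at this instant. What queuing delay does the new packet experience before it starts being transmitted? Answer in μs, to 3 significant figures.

1180000 μs

Each queued packet: L/R = 64000/1900000 = 33684.2 μs.
35 queued → 1178950 μs.
Queuing delay = 1180000 μs.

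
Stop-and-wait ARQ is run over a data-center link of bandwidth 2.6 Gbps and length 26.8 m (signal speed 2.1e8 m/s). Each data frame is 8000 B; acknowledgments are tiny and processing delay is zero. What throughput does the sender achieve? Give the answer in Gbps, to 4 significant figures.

2.573 Gbps

t_tx = L/R = 64000/2600000000 = 2.46154e-05 s.
t_prop = 26.8/210000000 = 1.27619e-07 s; RTT = 2.55238e-07 s.
Cycle = t_tx + RTT = 2.48706e-05 s.
Throughput = L / cycle = 64000 / 2.48706e-05 = 2.573 Gbps.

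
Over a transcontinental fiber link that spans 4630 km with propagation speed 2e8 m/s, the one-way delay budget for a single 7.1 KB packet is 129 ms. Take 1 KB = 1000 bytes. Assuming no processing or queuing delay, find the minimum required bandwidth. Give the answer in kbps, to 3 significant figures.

L = 56800 bits.
Propagation delay = 4630000 / 200000000 = 23.15 ms.
Transmission budget = 129 − 23.15 = 105.85 ms.
R ≥ L / t_tx = 56800 bits / 0.10585 s = 537 kbps.

537 kbps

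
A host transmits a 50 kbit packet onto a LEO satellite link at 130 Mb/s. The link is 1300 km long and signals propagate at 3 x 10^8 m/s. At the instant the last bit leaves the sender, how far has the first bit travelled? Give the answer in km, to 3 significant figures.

t_tx = L/R = 50000/130000000 = 0.000384615 s.
Distance = s × t_tx = 300000000 × 0.000384615 = 115 km.

115 km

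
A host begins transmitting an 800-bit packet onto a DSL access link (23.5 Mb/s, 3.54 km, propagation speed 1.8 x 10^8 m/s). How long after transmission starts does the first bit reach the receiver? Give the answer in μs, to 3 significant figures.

19.7 μs

First bit experiences only propagation delay: d/s = 3540/180000000 = 19.7 μs.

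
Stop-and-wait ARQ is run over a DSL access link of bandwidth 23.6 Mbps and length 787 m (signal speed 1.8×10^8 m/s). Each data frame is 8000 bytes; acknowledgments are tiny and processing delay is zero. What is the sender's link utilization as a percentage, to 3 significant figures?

99.7 %

t_tx = L/R = 64000/23600000 = 0.00271186 s.
t_prop = 787/180000000 = 4.37222e-06 s; RTT = 8.74444e-06 s.
Cycle = t_tx + RTT = 0.00272061 s.
Utilization = t_tx / cycle = 0.00271186/0.00272061 = 99.7 %.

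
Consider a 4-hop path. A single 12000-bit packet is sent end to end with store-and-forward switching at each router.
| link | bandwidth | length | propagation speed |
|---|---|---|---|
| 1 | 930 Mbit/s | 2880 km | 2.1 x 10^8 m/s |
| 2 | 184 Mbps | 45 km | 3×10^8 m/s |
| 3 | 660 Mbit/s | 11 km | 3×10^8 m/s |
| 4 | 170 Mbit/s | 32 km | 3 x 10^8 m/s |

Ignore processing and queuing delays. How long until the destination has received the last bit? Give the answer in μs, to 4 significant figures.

14170 μs

Transmission delays (L/R per hop): 12.9032, 65.2174, 18.1818, 70.5882 μs; sum = 166.891 μs.
Propagation delays (d/s per hop): 13714.3, 150, 36.6667, 106.667 μs; sum = 14007.6 μs.
End-to-end = 14170 μs.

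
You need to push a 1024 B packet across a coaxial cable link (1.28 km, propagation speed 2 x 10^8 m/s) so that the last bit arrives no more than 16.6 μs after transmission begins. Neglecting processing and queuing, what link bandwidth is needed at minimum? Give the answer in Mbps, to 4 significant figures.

L = 8192 bits.
Propagation delay = 1280 / 200000000 = 6.4 μs.
Transmission budget = 16.6 − 6.4 = 10.2 μs.
R ≥ L / t_tx = 8192 bits / 1.02e-05 s = 803.1 Mbps.

803.1 Mbps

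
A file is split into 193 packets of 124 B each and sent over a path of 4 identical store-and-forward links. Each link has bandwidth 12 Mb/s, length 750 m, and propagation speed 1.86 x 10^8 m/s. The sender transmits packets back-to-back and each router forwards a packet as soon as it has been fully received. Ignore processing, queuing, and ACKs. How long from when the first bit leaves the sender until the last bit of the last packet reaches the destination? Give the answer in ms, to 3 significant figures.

Per-hop transmission t_tx = L/R = 992/12000000 = 0.0826667 ms.
Per-hop propagation t_prop = 750/186000000 = 0.00403226 ms.
Pipeline fill: first packet needs 4·t_tx to clear all hops; remaining 192 packets each add one t_tx.
Total = (4+193-1)·t_tx + 4·t_prop = 196·0.0826667 + 4·0.00403226 = 16.2 ms.

16.2 ms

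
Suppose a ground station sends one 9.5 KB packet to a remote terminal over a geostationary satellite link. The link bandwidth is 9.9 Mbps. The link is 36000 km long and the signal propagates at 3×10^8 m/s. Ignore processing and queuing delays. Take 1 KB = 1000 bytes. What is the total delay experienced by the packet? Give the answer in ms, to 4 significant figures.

127.7 ms

L = 76000 bits.
Transmission delay = L/R = 76000 / 9900000 = 7.67677 ms.
Propagation delay = d/s = 36000000 m / 300000000 m/s = 120 ms.
Total = 127.7 ms.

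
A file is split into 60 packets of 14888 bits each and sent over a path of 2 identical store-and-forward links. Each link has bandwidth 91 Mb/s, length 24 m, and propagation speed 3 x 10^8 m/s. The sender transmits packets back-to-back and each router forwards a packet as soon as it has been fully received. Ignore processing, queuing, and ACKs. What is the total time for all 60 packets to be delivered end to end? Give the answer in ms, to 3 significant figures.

Per-hop transmission t_tx = L/R = 14888/91000000 = 0.163604 ms.
Per-hop propagation t_prop = 24/300000000 = 8e-05 ms.
Pipeline fill: first packet needs 2·t_tx to clear all hops; remaining 59 packets each add one t_tx.
Total = (2+60-1)·t_tx + 2·t_prop = 61·0.163604 + 2·8e-05 = 9.98 ms.

9.98 ms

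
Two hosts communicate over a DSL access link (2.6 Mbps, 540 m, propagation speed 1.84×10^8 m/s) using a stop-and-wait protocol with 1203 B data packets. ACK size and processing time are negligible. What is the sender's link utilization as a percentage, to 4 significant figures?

99.84 %

t_tx = L/R = 9624/2600000 = 0.00370154 s.
t_prop = 540/184000000 = 2.93478e-06 s; RTT = 5.86957e-06 s.
Cycle = t_tx + RTT = 0.00370741 s.
Utilization = t_tx / cycle = 0.00370154/0.00370741 = 99.84 %.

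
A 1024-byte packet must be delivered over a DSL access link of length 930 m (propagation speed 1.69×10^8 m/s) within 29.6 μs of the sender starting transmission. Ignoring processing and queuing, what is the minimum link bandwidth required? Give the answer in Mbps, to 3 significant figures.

340 Mbps

L = 8192 bits.
Propagation delay = 930 / 169000000 = 5.50296 μs.
Transmission budget = 29.6 − 5.50296 = 24.097 μs.
R ≥ L / t_tx = 8192 bits / 2.4097e-05 s = 340 Mbps.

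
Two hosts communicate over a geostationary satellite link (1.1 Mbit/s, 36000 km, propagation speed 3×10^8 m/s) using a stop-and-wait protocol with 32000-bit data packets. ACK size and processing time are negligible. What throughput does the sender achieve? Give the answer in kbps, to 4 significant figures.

t_tx = L/R = 32000/1100000 = 0.0290909 s.
t_prop = 36000000/300000000 = 0.12 s; RTT = 0.24 s.
Cycle = t_tx + RTT = 0.269091 s.
Throughput = L / cycle = 32000 / 0.269091 = 118.9 kbps.

118.9 kbps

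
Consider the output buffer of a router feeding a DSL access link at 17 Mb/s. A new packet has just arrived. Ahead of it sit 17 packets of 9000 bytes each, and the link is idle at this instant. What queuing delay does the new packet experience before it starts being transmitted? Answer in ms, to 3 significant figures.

72.0 ms

Each queued packet: L/R = 72000/17000000 = 4.23529 ms.
17 queued → 72 ms.
Queuing delay = 72.0 ms.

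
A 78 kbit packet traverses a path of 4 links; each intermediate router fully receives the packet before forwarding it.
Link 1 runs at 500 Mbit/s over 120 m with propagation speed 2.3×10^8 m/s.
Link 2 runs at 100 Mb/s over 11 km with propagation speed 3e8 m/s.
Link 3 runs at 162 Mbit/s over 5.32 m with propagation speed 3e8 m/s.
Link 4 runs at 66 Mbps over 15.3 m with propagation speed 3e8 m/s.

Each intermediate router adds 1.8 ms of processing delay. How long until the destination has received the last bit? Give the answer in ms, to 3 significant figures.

L = 78000 bits.
Transmission delays (L/R per hop): 0.156, 0.78, 0.481481, 1.18182 ms; sum = 2.5993 ms.
Propagation delays (d/s per hop): 0.000521739, 0.0366667, 1.77333e-05, 5.1e-05 ms; sum = 0.0372571 ms.
Processing at 3 router(s): 3 × 1.8 ms = 5.4 ms.
End-to-end = 8.04 ms.

8.04 ms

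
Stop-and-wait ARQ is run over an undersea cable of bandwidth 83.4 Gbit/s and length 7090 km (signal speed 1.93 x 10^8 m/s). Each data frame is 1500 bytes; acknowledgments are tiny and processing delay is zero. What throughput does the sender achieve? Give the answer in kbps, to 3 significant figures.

t_tx = L/R = 12000/83400000000 = 1.43885e-07 s.
t_prop = 7090000/193000000 = 0.0367358 s; RTT = 0.0734715 s.
Cycle = t_tx + RTT = 0.0734716 s.
Throughput = L / cycle = 12000 / 0.0734716 = 163 kbps.

163 kbps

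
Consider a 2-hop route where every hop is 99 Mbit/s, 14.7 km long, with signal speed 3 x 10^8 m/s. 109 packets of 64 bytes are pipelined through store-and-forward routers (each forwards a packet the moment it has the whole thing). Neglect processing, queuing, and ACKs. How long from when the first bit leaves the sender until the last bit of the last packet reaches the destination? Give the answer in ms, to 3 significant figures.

Per-hop transmission t_tx = L/R = 512/99000000 = 0.00517172 ms.
Per-hop propagation t_prop = 14700/300000000 = 0.049 ms.
Pipeline fill: first packet needs 2·t_tx to clear all hops; remaining 108 packets each add one t_tx.
Total = (2+109-1)·t_tx + 2·t_prop = 110·0.00517172 + 2·0.049 = 0.667 ms.

0.667 ms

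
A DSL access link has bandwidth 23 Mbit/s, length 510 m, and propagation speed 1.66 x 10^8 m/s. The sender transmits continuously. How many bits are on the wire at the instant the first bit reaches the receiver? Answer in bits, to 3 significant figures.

70.7 bits

Propagation delay = 510 / 166000000 = 3.07229e-06 s.
BDP = R × t_prop = 23000000 × 3.07229e-06 = 70.6627 bits.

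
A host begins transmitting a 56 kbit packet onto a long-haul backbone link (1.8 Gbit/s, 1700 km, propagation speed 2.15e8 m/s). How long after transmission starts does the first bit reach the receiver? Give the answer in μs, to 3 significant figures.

7910 μs

First bit experiences only propagation delay: d/s = 1700000/215000000 = 7910 μs.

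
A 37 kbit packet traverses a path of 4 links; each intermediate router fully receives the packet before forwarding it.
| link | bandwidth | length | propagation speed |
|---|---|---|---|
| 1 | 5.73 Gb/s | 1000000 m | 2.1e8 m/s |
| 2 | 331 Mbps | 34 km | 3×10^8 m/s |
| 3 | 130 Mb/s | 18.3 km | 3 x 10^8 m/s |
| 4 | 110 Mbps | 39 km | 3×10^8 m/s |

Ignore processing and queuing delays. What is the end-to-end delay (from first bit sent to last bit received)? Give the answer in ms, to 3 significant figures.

L = 37000 bits.
Transmission delays (L/R per hop): 0.00645724, 0.111782, 0.284615, 0.336364 ms; sum = 0.739219 ms.
Propagation delays (d/s per hop): 4.7619, 0.113333, 0.061, 0.13 ms; sum = 5.06624 ms.
End-to-end = 5.81 ms.

5.81 ms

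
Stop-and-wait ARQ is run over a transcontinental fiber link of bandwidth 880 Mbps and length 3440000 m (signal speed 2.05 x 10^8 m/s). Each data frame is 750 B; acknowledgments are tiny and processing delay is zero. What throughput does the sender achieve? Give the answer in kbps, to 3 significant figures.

179 kbps

t_tx = L/R = 6000/880000000 = 6.81818e-06 s.
t_prop = 3440000/2.05e+08 = 0.0167805 s; RTT = 0.033561 s.
Cycle = t_tx + RTT = 0.0335678 s.
Throughput = L / cycle = 6000 / 0.0335678 = 179 kbps.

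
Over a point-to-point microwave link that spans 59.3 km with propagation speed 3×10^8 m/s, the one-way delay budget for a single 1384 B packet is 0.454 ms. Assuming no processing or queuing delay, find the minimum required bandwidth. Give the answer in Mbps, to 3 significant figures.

43.2 Mbps

L = 11072 bits.
Propagation delay = 59300 / 300000000 = 0.197667 ms.
Transmission budget = 0.454 − 0.197667 = 0.256333 ms.
R ≥ L / t_tx = 11072 bits / 0.000256333 s = 43.2 Mbps.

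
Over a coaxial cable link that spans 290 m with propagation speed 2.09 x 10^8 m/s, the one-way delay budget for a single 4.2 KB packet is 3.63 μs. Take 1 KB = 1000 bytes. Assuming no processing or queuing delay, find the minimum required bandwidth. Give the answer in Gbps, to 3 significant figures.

15.0 Gbps

L = 33600 bits.
Propagation delay = 290 / 209000000 = 1.38756 μs.
Transmission budget = 3.63 − 1.38756 = 2.24244 μs.
R ≥ L / t_tx = 33600 bits / 2.24244e-06 s = 15.0 Gbps.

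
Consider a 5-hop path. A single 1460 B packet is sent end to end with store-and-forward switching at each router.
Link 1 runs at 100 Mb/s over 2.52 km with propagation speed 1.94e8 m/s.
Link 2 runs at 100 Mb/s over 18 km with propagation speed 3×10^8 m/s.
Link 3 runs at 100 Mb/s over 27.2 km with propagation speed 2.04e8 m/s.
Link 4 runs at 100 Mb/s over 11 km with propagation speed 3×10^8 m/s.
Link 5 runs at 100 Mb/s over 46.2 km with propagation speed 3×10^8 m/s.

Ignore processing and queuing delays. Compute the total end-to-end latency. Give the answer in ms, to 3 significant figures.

L = 1460 × 8 = 11680 bits.
Transmission delay per hop = L/R = 11680/100000000 = 0.1168 ms; 5 hops → 0.584 ms.
Propagation delays (d/s per hop): 0.0129897, 0.06, 0.133333, 0.0366667, 0.154 ms; sum = 0.39699 ms.
End-to-end = 0.981 ms.

0.981 ms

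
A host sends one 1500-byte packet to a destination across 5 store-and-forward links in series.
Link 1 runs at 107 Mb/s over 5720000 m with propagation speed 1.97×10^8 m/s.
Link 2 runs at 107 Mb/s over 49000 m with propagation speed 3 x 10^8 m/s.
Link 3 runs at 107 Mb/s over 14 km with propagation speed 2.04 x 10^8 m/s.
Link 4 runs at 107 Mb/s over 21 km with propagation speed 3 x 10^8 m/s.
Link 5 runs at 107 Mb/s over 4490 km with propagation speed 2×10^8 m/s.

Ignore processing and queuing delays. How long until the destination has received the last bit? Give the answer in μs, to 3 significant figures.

52300 μs

L = 1500 × 8 = 12000 bits.
Transmission delay per hop = L/R = 12000/107000000 = 112.15 μs; 5 hops → 560.748 μs.
Propagation delays (d/s per hop): 29035.5, 163.333, 68.6275, 70, 22450 μs; sum = 51787.5 μs.
End-to-end = 52300 μs.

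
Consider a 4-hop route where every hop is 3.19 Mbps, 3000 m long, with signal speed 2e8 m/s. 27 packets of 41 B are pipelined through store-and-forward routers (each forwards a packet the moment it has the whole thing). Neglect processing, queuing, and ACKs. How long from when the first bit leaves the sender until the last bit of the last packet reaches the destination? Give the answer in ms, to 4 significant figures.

3.145 ms

Per-hop transmission t_tx = L/R = 328/3190000 = 0.102821 ms.
Per-hop propagation t_prop = 3000/200000000 = 0.015 ms.
Pipeline fill: first packet needs 4·t_tx to clear all hops; remaining 26 packets each add one t_tx.
Total = (4+27-1)·t_tx + 4·t_prop = 30·0.102821 + 4·0.015 = 3.145 ms.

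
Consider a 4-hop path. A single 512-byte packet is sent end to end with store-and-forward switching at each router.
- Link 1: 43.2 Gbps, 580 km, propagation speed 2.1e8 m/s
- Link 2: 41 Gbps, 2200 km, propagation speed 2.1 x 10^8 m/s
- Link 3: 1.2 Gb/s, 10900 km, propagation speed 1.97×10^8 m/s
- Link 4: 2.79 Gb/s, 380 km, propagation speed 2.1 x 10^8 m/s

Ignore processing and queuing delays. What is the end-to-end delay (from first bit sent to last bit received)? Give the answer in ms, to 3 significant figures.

70.4 ms

L = 512 × 8 = 4096 bits.
Transmission delays (L/R per hop): 9.48148e-05, 9.99024e-05, 0.00341333, 0.0014681 ms; sum = 0.00507615 ms.
Propagation delays (d/s per hop): 2.7619, 10.4762, 55.3299, 1.80952 ms; sum = 70.3776 ms.
End-to-end = 70.4 ms.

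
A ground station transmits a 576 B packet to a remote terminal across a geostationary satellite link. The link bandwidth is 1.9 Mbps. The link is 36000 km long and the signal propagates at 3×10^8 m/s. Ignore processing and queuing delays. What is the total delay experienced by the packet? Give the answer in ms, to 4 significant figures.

122.4 ms

L = 576 × 8 = 4608 bits.
Transmission delay = L/R = 4608 / 1900000 = 2.42526 ms.
Propagation delay = d/s = 36000000 m / 300000000 m/s = 120 ms.
Total = 122.4 ms.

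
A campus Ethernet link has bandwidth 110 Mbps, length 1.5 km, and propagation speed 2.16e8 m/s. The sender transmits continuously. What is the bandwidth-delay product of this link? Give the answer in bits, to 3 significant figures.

Propagation delay = 1500 / 216000000 = 6.94444e-06 s.
BDP = R × t_prop = 110000000 × 6.94444e-06 = 763.889 bits.

764 bits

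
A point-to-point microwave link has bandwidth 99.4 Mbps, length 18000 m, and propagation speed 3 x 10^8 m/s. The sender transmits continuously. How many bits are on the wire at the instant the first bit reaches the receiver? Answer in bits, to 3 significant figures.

Propagation delay = 18000 / 300000000 = 6e-05 s.
BDP = R × t_prop = 99400000 × 6e-05 = 5964 bits.

5960 bits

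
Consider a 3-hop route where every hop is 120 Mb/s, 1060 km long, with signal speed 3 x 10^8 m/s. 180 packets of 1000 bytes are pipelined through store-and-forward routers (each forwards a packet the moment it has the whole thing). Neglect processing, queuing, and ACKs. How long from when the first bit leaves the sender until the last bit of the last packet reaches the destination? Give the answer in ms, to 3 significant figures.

22.7 ms

Per-hop transmission t_tx = L/R = 8000/120000000 = 0.0666667 ms.
Per-hop propagation t_prop = 1060000/300000000 = 3.53333 ms.
Pipeline fill: first packet needs 3·t_tx to clear all hops; remaining 179 packets each add one t_tx.
Total = (3+180-1)·t_tx + 3·t_prop = 182·0.0666667 + 3·3.53333 = 22.7 ms.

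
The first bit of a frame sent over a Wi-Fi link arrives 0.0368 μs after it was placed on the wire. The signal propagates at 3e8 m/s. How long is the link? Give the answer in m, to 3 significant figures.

d = s × t_prop = 300000000 × 3.68e-08 = 11.0 m.

11.0 m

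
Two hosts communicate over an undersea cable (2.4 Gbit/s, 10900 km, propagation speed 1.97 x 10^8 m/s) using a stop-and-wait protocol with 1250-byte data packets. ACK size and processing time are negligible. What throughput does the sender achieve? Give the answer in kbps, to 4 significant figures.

t_tx = L/R = 10000/2400000000 = 4.16667e-06 s.
t_prop = 10900000/197000000 = 0.0553299 s; RTT = 0.11066 s.
Cycle = t_tx + RTT = 0.110664 s.
Throughput = L / cycle = 10000 / 0.110664 = 90.36 kbps.

90.36 kbps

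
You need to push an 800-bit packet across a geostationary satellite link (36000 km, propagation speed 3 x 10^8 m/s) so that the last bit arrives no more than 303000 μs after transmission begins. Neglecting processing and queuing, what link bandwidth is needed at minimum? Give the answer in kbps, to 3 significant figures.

4.37 kbps

Propagation delay = 36000000 / 300000000 = 120000 μs.
Transmission budget = 303000 − 120000 = 183000 μs.
R ≥ L / t_tx = 800 bits / 0.183 s = 4.37 kbps.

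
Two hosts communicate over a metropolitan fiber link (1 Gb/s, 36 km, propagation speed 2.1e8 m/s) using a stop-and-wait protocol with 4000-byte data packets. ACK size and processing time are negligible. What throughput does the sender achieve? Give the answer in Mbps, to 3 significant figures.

85.4 Mbps

t_tx = L/R = 32000/1000000000 = 3.2e-05 s.
t_prop = 36000/210000000 = 0.000171429 s; RTT = 0.000342857 s.
Cycle = t_tx + RTT = 0.000374857 s.
Throughput = L / cycle = 32000 / 0.000374857 = 85.4 Mbps.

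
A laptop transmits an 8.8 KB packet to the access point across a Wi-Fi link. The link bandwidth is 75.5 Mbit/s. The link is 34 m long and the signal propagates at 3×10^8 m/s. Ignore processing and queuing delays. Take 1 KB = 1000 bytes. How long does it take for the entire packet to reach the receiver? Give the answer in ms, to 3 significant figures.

L = 70400 bits.
Transmission delay = L/R = 70400 / 75500000 = 0.93245 ms.
Propagation delay = d/s = 34 m / 300000000 m/s = 0.000113333 ms.
Total = 0.933 ms.

0.933 ms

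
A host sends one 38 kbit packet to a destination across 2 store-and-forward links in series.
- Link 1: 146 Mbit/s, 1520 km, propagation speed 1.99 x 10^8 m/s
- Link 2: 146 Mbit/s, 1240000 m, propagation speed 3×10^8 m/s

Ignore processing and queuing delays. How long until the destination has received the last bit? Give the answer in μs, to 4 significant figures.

12290 μs

L = 38000 bits.
Transmission delay per hop = L/R = 38000/146000000 = 260.274 μs; 2 hops → 520.548 μs.
Propagation delays (d/s per hop): 7638.19, 4133.33 μs; sum = 11771.5 μs.
End-to-end = 12290 μs.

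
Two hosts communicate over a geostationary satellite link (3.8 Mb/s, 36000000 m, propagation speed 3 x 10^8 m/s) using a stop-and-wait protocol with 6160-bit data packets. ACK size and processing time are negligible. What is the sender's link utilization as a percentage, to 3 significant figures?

0.671 %

t_tx = L/R = 6160/3800000 = 0.00162105 s.
t_prop = 36000000/300000000 = 0.12 s; RTT = 0.24 s.
Cycle = t_tx + RTT = 0.241621 s.
Utilization = t_tx / cycle = 0.00162105/0.241621 = 0.671 %.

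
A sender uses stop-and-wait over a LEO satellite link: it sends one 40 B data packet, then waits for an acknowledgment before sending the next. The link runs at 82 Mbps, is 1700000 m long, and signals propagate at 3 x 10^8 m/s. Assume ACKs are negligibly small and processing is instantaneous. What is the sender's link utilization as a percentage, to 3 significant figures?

0.0344 %

t_tx = L/R = 320/82000000 = 3.90244e-06 s.
t_prop = 1700000/300000000 = 0.00566667 s; RTT = 0.0113333 s.
Cycle = t_tx + RTT = 0.0113372 s.
Utilization = t_tx / cycle = 3.90244e-06/0.0113372 = 0.0344 %.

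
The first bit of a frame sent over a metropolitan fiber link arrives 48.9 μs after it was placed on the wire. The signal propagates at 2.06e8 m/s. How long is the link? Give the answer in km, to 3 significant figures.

d = s × t_prop = 206000000 × 4.89e-05 = 10.1 km.

10.1 km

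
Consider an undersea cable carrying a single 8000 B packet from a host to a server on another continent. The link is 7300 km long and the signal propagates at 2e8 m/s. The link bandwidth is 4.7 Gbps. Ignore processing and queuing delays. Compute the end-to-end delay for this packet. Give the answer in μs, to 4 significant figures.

L = 8000 × 8 = 64000 bits.
Transmission delay = L/R = 64000 / 4700000000 = 13.617 μs.
Propagation delay = d/s = 7300000 m / 200000000 m/s = 36500 μs.
Total = 36510 μs.

36510 μs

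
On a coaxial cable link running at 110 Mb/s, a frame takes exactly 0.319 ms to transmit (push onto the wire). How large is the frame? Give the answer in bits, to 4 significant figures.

L = R × t_tx = 110000000 b/s × 0.000319 s = 35090 bits.

35090 bits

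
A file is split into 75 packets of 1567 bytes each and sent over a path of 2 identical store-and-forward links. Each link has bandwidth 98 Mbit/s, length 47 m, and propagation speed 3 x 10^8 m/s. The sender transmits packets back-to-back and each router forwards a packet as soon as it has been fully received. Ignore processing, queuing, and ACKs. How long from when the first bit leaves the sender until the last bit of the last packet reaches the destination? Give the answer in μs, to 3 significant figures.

9720 μs

Per-hop transmission t_tx = L/R = 12536/98000000 = 127.918 μs.
Per-hop propagation t_prop = 47/300000000 = 0.156667 μs.
Pipeline fill: first packet needs 2·t_tx to clear all hops; remaining 74 packets each add one t_tx.
Total = (2+75-1)·t_tx + 2·t_prop = 76·127.918 + 2·0.156667 = 9720 μs.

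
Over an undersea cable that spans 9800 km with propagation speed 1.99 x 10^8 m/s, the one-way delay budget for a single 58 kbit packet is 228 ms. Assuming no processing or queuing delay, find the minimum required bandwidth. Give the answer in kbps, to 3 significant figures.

324 kbps

Propagation delay = 9800000 / 199000000 = 49.2462 ms.
Transmission budget = 228 − 49.2462 = 178.754 ms.
R ≥ L / t_tx = 58000 bits / 0.178754 s = 324 kbps.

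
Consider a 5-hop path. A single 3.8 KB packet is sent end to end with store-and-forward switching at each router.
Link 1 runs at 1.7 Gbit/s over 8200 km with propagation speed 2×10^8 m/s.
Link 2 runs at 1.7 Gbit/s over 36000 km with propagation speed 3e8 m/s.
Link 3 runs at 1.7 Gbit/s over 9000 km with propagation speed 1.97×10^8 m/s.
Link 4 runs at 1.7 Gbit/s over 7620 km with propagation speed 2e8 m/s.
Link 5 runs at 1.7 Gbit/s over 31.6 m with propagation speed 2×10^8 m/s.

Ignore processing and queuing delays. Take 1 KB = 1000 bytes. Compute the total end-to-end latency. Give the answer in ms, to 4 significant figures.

L = 30400 bits.
Transmission delay per hop = L/R = 30400/1700000000 = 0.0178824 ms; 5 hops → 0.0894118 ms.
Propagation delays (d/s per hop): 41, 120, 45.6853, 38.1, 0.000158 ms; sum = 244.785 ms.
End-to-end = 244.9 ms.

244.9 ms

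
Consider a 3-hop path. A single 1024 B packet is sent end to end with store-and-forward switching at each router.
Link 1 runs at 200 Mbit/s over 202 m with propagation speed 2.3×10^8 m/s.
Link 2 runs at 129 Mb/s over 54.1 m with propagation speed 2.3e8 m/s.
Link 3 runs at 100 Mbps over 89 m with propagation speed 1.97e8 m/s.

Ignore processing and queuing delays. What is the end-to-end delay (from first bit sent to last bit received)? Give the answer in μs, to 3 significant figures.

188 μs

L = 1024 × 8 = 8192 bits.
Transmission delays (L/R per hop): 40.96, 63.5039, 81.92 μs; sum = 186.384 μs.
Propagation delays (d/s per hop): 0.878261, 0.235217, 0.451777 μs; sum = 1.56525 μs.
End-to-end = 188 μs.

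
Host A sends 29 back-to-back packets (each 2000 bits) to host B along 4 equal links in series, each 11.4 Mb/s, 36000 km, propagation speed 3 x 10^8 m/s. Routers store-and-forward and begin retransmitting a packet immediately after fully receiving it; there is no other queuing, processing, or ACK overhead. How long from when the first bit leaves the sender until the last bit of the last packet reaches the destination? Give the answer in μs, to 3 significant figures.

486000 μs

Per-hop transmission t_tx = L/R = 2000/11400000 = 175.439 μs.
Per-hop propagation t_prop = 36000000/300000000 = 120000 μs.
Pipeline fill: first packet needs 4·t_tx to clear all hops; remaining 28 packets each add one t_tx.
Total = (4+29-1)·t_tx + 4·t_prop = 32·175.439 + 4·120000 = 486000 μs.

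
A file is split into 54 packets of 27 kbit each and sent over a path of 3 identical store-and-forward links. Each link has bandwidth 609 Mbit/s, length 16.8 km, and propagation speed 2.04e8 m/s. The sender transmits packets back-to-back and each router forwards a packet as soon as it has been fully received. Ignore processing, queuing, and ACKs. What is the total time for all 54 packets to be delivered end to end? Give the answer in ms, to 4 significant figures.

2.730 ms

Per-hop transmission t_tx = L/R = 27000/609000000 = 0.044335 ms.
Per-hop propagation t_prop = 16800/204000000 = 0.0823529 ms.
Pipeline fill: first packet needs 3·t_tx to clear all hops; remaining 53 packets each add one t_tx.
Total = (3+54-1)·t_tx + 3·t_prop = 56·0.044335 + 3·0.0823529 = 2.730 ms.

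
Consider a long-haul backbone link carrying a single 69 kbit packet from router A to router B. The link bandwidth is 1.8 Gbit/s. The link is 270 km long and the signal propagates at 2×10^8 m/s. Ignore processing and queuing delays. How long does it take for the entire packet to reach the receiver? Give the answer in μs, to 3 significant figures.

1390 μs

L = 69000 bits.
Transmission delay = L/R = 69000 / 1800000000 = 38.3333 μs.
Propagation delay = d/s = 270000 m / 200000000 m/s = 1350 μs.
Total = 1390 μs.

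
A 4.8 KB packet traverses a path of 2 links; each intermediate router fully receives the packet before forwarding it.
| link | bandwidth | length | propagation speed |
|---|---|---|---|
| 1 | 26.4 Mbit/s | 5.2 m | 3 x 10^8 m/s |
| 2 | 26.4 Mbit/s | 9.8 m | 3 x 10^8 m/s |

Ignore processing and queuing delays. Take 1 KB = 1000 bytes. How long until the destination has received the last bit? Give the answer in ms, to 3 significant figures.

L = 38400 bits.
Transmission delay per hop = L/R = 38400/26400000 = 1.45455 ms; 2 hops → 2.90909 ms.
Propagation delays (d/s per hop): 1.73333e-05, 3.26667e-05 ms; sum = 5e-05 ms.
End-to-end = 2.91 ms.

2.91 ms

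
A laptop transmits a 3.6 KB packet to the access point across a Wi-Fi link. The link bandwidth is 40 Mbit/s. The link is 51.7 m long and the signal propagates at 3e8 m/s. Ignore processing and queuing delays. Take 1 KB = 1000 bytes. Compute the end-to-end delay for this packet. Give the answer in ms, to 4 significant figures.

0.7202 ms

L = 28800 bits.
Transmission delay = L/R = 28800 / 40000000 = 0.72 ms.
Propagation delay = d/s = 51.7 m / 300000000 m/s = 0.000172333 ms.
Total = 0.7202 ms.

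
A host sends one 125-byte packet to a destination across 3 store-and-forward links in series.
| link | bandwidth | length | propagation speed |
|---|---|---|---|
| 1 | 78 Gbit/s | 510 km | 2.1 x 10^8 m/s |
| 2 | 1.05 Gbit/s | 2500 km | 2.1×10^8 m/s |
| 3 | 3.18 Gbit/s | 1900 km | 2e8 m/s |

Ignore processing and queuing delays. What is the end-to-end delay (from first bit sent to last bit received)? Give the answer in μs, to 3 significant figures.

L = 125 × 8 = 1000 bits.
Transmission delays (L/R per hop): 0.0128205, 0.952381, 0.314465 μs; sum = 1.27967 μs.
Propagation delays (d/s per hop): 2428.57, 11904.8, 9500 μs; sum = 23833.3 μs.
End-to-end = 23800 μs.

23800 μs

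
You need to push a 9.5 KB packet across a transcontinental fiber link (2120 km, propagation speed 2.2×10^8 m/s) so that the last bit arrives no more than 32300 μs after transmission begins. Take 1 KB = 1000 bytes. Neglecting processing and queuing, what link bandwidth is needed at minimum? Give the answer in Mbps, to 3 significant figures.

L = 76000 bits.
Propagation delay = 2120000 / 2.2e+08 = 9636.36 μs.
Transmission budget = 32300 − 9636.36 = 22663.6 μs.
R ≥ L / t_tx = 76000 bits / 0.0226636 s = 3.35 Mbps.

3.35 Mbps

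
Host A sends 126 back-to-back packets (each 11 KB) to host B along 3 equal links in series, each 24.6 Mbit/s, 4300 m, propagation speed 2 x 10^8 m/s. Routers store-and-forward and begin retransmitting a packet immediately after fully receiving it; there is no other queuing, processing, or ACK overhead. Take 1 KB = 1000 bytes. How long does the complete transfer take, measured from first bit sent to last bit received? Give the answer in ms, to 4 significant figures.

458.0 ms

Per-hop transmission t_tx = L/R = 88000/24600000 = 3.57724 ms.
Per-hop propagation t_prop = 4300/200000000 = 0.0215 ms.
Pipeline fill: first packet needs 3·t_tx to clear all hops; remaining 125 packets each add one t_tx.
Total = (3+126-1)·t_tx + 3·t_prop = 128·3.57724 + 3·0.0215 = 458.0 ms.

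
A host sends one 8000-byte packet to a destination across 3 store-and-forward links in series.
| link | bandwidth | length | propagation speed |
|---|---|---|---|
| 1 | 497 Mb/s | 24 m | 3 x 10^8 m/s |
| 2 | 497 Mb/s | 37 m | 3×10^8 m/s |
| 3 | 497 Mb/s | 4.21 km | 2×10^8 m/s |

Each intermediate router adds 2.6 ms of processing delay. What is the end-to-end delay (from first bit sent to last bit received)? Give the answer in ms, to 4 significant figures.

5.608 ms

L = 8000 × 8 = 64000 bits.
Transmission delay per hop = L/R = 64000/497000000 = 0.128773 ms; 3 hops → 0.386318 ms.
Propagation delays (d/s per hop): 8e-05, 0.000123333, 0.02105 ms; sum = 0.0212533 ms.
Processing at 2 router(s): 2 × 2.6 ms = 5.2 ms.
End-to-end = 5.608 ms.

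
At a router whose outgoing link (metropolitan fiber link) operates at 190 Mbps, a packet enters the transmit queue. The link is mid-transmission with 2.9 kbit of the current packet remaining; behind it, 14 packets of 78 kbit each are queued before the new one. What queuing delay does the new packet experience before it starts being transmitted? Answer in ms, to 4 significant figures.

5.763 ms

Each queued packet: L/R = 78000/190000000 = 0.410526 ms.
14 queued → 5.74737 ms.
Plus remaining 2900 bits of current packet: 0.0152632 ms.
Queuing delay = 5.763 ms.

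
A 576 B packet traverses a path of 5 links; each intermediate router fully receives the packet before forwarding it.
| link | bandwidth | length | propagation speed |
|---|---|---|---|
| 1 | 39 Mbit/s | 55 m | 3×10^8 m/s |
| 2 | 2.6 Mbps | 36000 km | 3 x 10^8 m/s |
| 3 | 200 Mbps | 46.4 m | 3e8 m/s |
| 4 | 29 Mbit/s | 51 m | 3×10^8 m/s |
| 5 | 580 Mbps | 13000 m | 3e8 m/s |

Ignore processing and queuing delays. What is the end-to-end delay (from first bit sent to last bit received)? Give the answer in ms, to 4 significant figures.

L = 576 × 8 = 4608 bits.
Transmission delays (L/R per hop): 0.118154, 1.77231, 0.02304, 0.158897, 0.00794483 ms; sum = 2.08034 ms.
Propagation delays (d/s per hop): 0.000183333, 120, 0.000154667, 0.00017, 0.0433333 ms; sum = 120.044 ms.
End-to-end = 122.1 ms.

122.1 ms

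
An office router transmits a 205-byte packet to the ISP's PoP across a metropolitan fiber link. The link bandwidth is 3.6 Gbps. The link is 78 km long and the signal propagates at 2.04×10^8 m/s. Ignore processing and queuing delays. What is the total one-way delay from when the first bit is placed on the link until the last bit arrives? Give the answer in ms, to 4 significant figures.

L = 205 × 8 = 1640 bits.
Transmission delay = L/R = 1640 / 3600000000 = 0.000455556 ms.
Propagation delay = d/s = 78000 m / 204000000 m/s = 0.382353 ms.
Total = 0.3828 ms.

0.3828 ms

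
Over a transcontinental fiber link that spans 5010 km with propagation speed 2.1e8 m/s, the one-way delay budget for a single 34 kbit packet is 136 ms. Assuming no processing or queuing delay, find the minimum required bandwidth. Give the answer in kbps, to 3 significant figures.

Propagation delay = 5010000 / 210000000 = 23.8571 ms.
Transmission budget = 136 − 23.8571 = 112.143 ms.
R ≥ L / t_tx = 34000 bits / 0.112143 s = 303 kbps.

303 kbps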